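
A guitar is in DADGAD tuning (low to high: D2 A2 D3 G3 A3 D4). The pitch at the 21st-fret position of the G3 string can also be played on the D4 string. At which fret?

G3 at fret 21 is G3 + 21 semitones = E5.
The open D4 string is 7 semitones above the open G3, so the same pitch on the D4 string lies at fret 21 − 7 = 14.

14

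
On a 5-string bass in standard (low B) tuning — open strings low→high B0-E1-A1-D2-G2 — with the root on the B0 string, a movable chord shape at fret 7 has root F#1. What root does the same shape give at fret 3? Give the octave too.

Moving from fret 7 to fret 3 shifts the root by -4 semitones.
F#1 down 4 semitones is D1.

D1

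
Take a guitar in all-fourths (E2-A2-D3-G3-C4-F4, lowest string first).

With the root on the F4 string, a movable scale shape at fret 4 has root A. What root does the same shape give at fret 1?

Moving from fret 4 to fret 1 shifts the root by -3 semitones.
A down 3 semitones is F♯.

F♯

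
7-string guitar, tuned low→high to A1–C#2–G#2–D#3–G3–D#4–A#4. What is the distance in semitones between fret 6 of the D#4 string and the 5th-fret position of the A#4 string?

6 semitones

D#4 at fret 6 → A4 (MIDI 69); A#4 at fret 5 → D#5 (MIDI 75).
69 − 75 = -6, so the two pitches are 6 semitones apart, with D#5 the higher.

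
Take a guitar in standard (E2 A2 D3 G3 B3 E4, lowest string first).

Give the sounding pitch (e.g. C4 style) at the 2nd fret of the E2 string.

F#2

E2 is MIDI 40. Adding 2 gives 42, which is F#2.
(Equivalently spelled Gb2.)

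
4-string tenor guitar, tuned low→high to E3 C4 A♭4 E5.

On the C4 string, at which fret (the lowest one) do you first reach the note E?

From C4, count semitones up the chromatic scale until reaching E: C–Db–D–Eb–E — 4 steps.

4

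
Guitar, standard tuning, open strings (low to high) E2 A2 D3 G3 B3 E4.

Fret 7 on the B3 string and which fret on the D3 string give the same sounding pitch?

B3 at fret 7 is B3 + 7 semitones = F#4.
The open D3 string is 9 semitones below the open B3, so the same pitch on the D3 string lies at fret 7 + 9 = 16.

16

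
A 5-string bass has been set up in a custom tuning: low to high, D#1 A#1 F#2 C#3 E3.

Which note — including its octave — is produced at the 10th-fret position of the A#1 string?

G#2

A#1 is MIDI 34. Adding 10 gives 44, which is G#2.
(Equivalently spelled Ab2.)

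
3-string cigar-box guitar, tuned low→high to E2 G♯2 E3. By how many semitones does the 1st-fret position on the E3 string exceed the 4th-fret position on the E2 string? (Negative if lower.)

9 semitones

E3 at fret 1 → F3 (MIDI 53); E2 at fret 4 → G♯2 (MIDI 44).
53 − 44 = 9, so the two pitches are 9 semitones apart.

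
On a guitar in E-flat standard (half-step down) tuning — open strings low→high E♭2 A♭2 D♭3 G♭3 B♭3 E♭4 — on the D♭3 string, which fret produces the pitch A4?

20

A4 is 20 semitones above the open D♭3 (Db–D–Eb–E–…–G–Ab–A), so it sits at fret 20.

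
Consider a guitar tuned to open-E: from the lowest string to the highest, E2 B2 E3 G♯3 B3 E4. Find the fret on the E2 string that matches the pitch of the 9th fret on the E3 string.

21

Fret 9 on E3 is MIDI 52 + 9 = 61 (C♯4). On the E2 string (open MIDI 40), that pitch is 61 − 40 = fret 21.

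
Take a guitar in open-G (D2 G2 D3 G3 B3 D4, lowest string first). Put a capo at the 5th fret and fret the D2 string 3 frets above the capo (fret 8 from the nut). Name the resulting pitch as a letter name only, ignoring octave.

A♯

The capo raises the open D2 by 5 semitones to G2; fretting 3 more gives D2 + 5 + 3 = D2 + 8 semitones, landing on A♯.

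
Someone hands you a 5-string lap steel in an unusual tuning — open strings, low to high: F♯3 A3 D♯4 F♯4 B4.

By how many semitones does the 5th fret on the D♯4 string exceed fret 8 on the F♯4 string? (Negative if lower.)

D♯4 at fret 5 → G♯4 (MIDI 68); F♯4 at fret 8 → D5 (MIDI 74).
68 − 74 = -6, so the two pitches are 6 semitones apart.

-6 semitones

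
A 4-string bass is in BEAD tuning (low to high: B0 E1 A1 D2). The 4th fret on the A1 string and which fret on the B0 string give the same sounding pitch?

Fret 4 on A1 is MIDI 33 + 4 = 37 (C♯2). On the B0 string (open MIDI 23), that pitch is 37 − 23 = fret 14.

14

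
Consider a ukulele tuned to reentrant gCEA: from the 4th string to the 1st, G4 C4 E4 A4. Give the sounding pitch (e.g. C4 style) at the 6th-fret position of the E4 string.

A#4

Each fret is one semitone, so E4 + 6 = A#4.
(Equivalently spelled Bb4.)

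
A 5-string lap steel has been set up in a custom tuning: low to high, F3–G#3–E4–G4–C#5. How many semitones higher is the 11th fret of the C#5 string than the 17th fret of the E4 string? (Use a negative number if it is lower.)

3 semitones

C#5 at fret 11 → C6 (MIDI 84); E4 at fret 17 → A5 (MIDI 81).
84 − 81 = 3, so the two pitches are 3 semitones apart.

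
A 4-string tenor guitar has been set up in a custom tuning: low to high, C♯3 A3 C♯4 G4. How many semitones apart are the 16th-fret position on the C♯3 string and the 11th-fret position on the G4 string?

13 semitones

C♯3 at fret 16 → F4 (MIDI 65); G4 at fret 11 → F♯5 (MIDI 78).
65 − 78 = -13, so the two pitches are 13 semitones apart, with F♯5 the higher.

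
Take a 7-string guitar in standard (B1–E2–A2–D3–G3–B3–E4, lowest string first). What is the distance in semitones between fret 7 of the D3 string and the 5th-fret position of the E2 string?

12 semitones

D3 at fret 7 → A3 (MIDI 57); E2 at fret 5 → A2 (MIDI 45).
57 − 45 = 12, so the two pitches are 12 semitones apart, with A3 the higher.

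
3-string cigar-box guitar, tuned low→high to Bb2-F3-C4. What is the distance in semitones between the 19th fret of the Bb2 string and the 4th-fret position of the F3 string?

8 semitones

Bb2 at fret 19 → F4 (MIDI 65); F3 at fret 4 → A3 (MIDI 57).
65 − 57 = 8, so the two pitches are 8 semitones apart, with F4 the higher.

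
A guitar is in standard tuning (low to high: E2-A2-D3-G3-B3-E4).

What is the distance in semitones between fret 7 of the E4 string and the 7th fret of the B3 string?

E4 at fret 7 → B4 (MIDI 71); B3 at fret 7 → F#4 (MIDI 66).
71 − 66 = 5, so the two pitches are 5 semitones apart, with B4 the higher.

5 semitones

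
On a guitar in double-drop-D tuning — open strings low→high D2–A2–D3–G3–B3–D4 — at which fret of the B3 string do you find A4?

10

A4 is 10 semitones above the open B3 (B–C–C#–D–…–G–G#–A), so it sits at fret 10.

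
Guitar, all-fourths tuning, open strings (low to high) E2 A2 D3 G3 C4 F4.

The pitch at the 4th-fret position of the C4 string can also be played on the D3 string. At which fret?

C4 at fret 4 is C4 + 4 semitones = E4.
The open D3 string is 10 semitones below the open C4, so the same pitch on the D3 string lies at fret 4 + 10 = 14.

14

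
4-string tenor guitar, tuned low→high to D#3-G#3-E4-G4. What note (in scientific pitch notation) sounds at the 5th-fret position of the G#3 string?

The open G#3 string plus 5 semitones: G#–A–A#–B–C–C#.
The walk passes from B into C once, so the octave number goes from 3 to 4.

C#4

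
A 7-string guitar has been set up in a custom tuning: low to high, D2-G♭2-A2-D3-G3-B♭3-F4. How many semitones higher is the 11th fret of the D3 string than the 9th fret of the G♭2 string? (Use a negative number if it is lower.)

D3 at fret 11 → D♭4 (MIDI 61); G♭2 at fret 9 → E♭3 (MIDI 51).
61 − 51 = 10, so the two pitches are 10 semitones apart.

10 semitones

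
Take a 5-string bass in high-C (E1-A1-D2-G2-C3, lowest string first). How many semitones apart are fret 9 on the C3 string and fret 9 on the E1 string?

C3 at fret 9 → A3 (MIDI 57); E1 at fret 9 → C#2 (MIDI 37).
57 − 37 = 20, so the two pitches are 20 semitones apart, with A3 the higher.

20 semitones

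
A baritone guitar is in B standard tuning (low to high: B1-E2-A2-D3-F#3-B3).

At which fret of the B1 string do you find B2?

12

B2 is 12 semitones above the open B1 (B–C–C#–D–…–A–A#–B), so it sits at fret 12.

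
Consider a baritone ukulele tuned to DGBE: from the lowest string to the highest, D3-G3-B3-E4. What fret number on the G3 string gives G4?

G4 is 12 semitones above the open G3 (G–G#–A–A#–…–F–F#–G), so it sits at fret 12.

12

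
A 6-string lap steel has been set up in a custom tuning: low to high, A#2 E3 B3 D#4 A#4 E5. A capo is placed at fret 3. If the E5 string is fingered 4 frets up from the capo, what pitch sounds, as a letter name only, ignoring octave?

The capo raises the open E5 by 3 semitones to G5; fretting 4 more gives E5 + 3 + 4 = E5 + 7 semitones, landing on B.

B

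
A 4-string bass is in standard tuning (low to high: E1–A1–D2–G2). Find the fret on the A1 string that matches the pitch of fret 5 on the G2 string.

G2 at fret 5 is G2 + 5 semitones = C3.
The open A1 string is 10 semitones below the open G2, so the same pitch on the A1 string lies at fret 5 + 10 = 15.

15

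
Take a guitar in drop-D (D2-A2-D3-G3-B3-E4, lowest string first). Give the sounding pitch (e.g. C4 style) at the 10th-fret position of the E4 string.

The open E4 string plus 10 semitones: E–F–F#–G–…–C–C#–D.
The walk passes from B into C once, so the octave number goes from 4 to 5.

D5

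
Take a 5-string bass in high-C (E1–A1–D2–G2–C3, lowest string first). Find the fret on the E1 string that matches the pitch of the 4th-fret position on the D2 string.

D2 at fret 4 is D2 + 4 semitones = F#2.
The open E1 string is 10 semitones below the open D2, so the same pitch on the E1 string lies at fret 4 + 10 = 14.

14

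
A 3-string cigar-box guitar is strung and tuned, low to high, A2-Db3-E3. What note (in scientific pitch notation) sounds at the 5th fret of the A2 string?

D3

Each fret is one semitone, so A2 + 5 = D3.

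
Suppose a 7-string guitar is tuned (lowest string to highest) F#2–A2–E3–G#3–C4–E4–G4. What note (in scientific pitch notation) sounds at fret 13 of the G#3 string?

A4

G#3 is MIDI 56. Adding 13 gives 69, which is A4.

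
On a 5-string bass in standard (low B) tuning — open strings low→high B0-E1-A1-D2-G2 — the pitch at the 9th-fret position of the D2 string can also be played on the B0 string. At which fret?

D2 at fret 9 is D2 + 9 semitones = B2.
The open B0 string is 15 semitones below the open D2, so the same pitch on the B0 string lies at fret 9 + 15 = 24.

24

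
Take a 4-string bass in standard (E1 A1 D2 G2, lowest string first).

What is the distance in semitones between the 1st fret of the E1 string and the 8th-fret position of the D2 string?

17 semitones

E1 at fret 1 → F1 (MIDI 29); D2 at fret 8 → A#2 (MIDI 46).
29 − 46 = -17, so the two pitches are 17 semitones apart, with A#2 the higher.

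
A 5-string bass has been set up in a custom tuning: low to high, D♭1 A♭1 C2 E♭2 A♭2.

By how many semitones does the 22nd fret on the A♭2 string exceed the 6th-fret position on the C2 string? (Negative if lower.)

A♭2 at fret 22 → G♭4 (MIDI 66); C2 at fret 6 → G♭2 (MIDI 42).
66 − 42 = 24, so the two pitches are 24 semitones apart.

24 semitones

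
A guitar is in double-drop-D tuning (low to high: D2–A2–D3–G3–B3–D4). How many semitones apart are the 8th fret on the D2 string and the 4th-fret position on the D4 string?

20 semitones

D2 at fret 8 → A♯2 (MIDI 46); D4 at fret 4 → F♯4 (MIDI 66).
46 − 66 = -20, so the two pitches are 20 semitones apart, with F♯4 the higher.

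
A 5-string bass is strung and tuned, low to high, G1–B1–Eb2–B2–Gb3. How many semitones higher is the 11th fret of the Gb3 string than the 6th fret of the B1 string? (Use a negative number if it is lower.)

24 semitones

Gb3 at fret 11 → F4 (MIDI 65); B1 at fret 6 → F2 (MIDI 41).
65 − 41 = 24, so the two pitches are 24 semitones apart.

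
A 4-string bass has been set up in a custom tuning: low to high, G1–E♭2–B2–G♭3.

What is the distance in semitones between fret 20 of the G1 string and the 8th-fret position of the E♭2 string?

G1 at fret 20 → E♭3 (MIDI 51); E♭2 at fret 8 → B2 (MIDI 47).
51 − 47 = 4, so the two pitches are 4 semitones apart, with E♭3 the higher.

4 semitones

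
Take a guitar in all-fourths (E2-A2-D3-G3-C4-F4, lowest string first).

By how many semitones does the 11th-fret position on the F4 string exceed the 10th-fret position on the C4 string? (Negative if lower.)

F4 at fret 11 → E5 (MIDI 76); C4 at fret 10 → A♯4 (MIDI 70).
76 − 70 = 6, so the two pitches are 6 semitones apart.

6 semitones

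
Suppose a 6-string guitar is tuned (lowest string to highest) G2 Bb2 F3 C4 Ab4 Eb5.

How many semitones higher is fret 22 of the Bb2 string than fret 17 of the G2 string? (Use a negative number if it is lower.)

8 semitones

Bb2 at fret 22 → Ab4 (MIDI 68); G2 at fret 17 → C4 (MIDI 60).
68 − 60 = 8, so the two pitches are 8 semitones apart.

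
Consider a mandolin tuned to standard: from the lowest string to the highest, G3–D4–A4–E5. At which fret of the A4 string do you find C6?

15

C6 is 15 semitones above the open A4 (A–A#–B–C–…–A#–B–C), so it sits at fret 15.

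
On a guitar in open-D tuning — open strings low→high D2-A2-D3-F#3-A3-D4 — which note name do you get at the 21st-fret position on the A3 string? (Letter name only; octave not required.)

Each fret is one semitone, so A3 + 21 = F#.
(Equivalently spelled Gb.)

F#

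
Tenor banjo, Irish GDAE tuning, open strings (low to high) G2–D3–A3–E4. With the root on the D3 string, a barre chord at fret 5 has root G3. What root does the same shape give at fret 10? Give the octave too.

C4

Moving from fret 5 to fret 10 shifts the root by 5 semitones.
G3 up 5 semitones is C4.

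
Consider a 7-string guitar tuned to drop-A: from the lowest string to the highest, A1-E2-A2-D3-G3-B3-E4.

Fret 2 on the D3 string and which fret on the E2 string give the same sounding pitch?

12

Fret 2 on D3 is MIDI 50 + 2 = 52 (E3). On the E2 string (open MIDI 40), that pitch is 52 − 40 = fret 12.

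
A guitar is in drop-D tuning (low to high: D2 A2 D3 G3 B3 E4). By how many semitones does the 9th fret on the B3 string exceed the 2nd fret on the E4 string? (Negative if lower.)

B3 at fret 9 → G♯4 (MIDI 68); E4 at fret 2 → F♯4 (MIDI 66).
68 − 66 = 2, so the two pitches are 2 semitones apart.

2 semitones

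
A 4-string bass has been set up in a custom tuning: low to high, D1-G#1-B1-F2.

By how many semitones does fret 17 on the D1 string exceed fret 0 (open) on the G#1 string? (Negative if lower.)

11 semitones

D1 at fret 17 → G2 (MIDI 43); G#1 at fret 0 → G#1 (MIDI 32).
43 − 32 = 11, so the two pitches are 11 semitones apart.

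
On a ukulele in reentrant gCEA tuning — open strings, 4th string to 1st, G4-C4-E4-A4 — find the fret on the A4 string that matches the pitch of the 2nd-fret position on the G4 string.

Fret 2 on G4 is MIDI 67 + 2 = 69 (A4). On the A4 string (open MIDI 69), that pitch is 69 − 69 = fret 0.

0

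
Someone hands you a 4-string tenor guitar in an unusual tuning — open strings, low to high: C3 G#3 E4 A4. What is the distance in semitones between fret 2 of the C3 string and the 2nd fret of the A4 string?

C3 at fret 2 → D3 (MIDI 50); A4 at fret 2 → B4 (MIDI 71).
50 − 71 = -21, so the two pitches are 21 semitones apart, with B4 the higher.

21 semitones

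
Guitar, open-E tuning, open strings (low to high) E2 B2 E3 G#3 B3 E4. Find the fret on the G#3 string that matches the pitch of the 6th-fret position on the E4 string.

14

Fret 6 on E4 is MIDI 64 + 6 = 70 (A#4). On the G#3 string (open MIDI 56), that pitch is 70 − 56 = fret 14.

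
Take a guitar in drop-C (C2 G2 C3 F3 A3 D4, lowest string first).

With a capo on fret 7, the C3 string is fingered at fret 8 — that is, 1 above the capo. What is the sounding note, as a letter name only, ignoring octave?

G#

The capo raises the open C3 by 7 semitones to G3; fretting 1 more gives C3 + 7 + 1 = C3 + 8 semitones, landing on G#.
(Also written Ab.)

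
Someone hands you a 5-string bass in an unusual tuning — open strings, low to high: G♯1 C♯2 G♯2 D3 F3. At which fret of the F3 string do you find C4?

7

C4 is 7 semitones above the open F3 (F–F#–G–G#–A–A#–B–C), so it sits at fret 7.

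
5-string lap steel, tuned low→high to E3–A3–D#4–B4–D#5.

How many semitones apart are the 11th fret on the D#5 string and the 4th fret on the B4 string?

11 semitones

D#5 at fret 11 → D6 (MIDI 86); B4 at fret 4 → D#5 (MIDI 75).
86 − 75 = 11, so the two pitches are 11 semitones apart, with D6 the higher.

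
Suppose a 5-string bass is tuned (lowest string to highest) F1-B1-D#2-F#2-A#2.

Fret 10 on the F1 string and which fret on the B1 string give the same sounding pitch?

4

Fret 10 on F1 is MIDI 29 + 10 = 39 (D#2). On the B1 string (open MIDI 35), that pitch is 39 − 35 = fret 4.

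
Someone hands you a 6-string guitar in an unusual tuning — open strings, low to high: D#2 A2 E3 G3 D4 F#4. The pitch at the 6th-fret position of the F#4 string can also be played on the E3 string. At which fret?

20

Fret 6 on F#4 is MIDI 66 + 6 = 72 (C5). On the E3 string (open MIDI 52), that pitch is 72 − 52 = fret 20.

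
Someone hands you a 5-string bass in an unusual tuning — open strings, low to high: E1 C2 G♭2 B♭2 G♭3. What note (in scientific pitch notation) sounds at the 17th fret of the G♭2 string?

G♭2 is MIDI 42. Adding 17 gives 59, which is B3.

B3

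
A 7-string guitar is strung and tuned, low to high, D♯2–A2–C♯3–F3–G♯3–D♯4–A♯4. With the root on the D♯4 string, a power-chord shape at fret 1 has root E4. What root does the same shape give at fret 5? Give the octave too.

Moving from fret 1 to fret 5 shifts the root by 4 semitones.
E4 up 4 semitones is G♯4.

G♯4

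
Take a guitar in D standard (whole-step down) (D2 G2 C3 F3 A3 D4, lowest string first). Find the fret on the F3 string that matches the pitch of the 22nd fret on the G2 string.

12

Fret 22 on G2 is MIDI 43 + 22 = 65 (F4). On the F3 string (open MIDI 53), that pitch is 65 − 53 = fret 12.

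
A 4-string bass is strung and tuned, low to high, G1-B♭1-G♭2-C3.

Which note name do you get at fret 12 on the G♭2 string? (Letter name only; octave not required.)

G♭

Each fret is one semitone, so G♭2 + 12 = G♭.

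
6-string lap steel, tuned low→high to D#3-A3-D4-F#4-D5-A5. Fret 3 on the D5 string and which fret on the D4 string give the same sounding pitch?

15

D5 at fret 3 is D5 + 3 semitones = F5.
The open D4 string is 12 semitones below the open D5, so the same pitch on the D4 string lies at fret 3 + 12 = 15.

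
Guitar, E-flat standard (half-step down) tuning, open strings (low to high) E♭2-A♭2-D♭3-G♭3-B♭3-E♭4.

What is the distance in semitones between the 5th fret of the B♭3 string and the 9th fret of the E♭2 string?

B♭3 at fret 5 → E♭4 (MIDI 63); E♭2 at fret 9 → C3 (MIDI 48).
63 − 48 = 15, so the two pitches are 15 semitones apart, with E♭4 the higher.

15 semitones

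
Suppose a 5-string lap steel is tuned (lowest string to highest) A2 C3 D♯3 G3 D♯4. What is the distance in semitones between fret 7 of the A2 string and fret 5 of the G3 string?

A2 at fret 7 → E3 (MIDI 52); G3 at fret 5 → C4 (MIDI 60).
52 − 60 = -8, so the two pitches are 8 semitones apart, with C4 the higher.

8 semitones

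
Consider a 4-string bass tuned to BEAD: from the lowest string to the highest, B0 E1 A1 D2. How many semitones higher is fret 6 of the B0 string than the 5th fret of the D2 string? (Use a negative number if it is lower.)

-14 semitones

B0 at fret 6 → F1 (MIDI 29); D2 at fret 5 → G2 (MIDI 43).
29 − 43 = -14, so the two pitches are 14 semitones apart.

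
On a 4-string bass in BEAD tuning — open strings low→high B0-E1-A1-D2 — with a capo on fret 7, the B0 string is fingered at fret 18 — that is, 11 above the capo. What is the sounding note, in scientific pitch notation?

F2

The capo raises the open B0 by 7 semitones to F#1; fretting 11 more gives B0 + 7 + 11 = B0 + 18 semitones = F2.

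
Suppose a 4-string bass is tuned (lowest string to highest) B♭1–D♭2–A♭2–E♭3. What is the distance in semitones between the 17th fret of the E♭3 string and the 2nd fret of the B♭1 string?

E♭3 at fret 17 → A♭4 (MIDI 68); B♭1 at fret 2 → C2 (MIDI 36).
68 − 36 = 32, so the two pitches are 32 semitones apart, with A♭4 the higher.

32 semitones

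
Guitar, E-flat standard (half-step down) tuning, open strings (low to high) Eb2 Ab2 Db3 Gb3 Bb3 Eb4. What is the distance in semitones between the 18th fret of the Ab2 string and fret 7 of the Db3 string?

Ab2 at fret 18 → D4 (MIDI 62); Db3 at fret 7 → Ab3 (MIDI 56).
62 − 56 = 6, so the two pitches are 6 semitones apart, with D4 the higher.

6 semitones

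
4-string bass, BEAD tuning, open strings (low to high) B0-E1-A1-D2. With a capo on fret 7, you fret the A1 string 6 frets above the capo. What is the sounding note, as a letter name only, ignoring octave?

The capo raises the open A1 by 7 semitones to E2; fretting 6 more gives A1 + 7 + 6 = A1 + 13 semitones, landing on A#.
(Also written Bb.)

A#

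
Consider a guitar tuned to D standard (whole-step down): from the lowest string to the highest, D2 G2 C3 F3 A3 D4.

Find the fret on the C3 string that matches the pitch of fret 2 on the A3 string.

A3 at fret 2 is A3 + 2 semitones = B3.
The open C3 string is 9 semitones below the open A3, so the same pitch on the C3 string lies at fret 2 + 9 = 11.

11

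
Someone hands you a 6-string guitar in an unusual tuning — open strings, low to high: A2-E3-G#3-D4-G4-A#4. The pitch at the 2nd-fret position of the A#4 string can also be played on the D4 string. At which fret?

A#4 at fret 2 is A#4 + 2 semitones = C5.
The open D4 string is 8 semitones below the open A#4, so the same pitch on the D4 string lies at fret 2 + 8 = 10.

10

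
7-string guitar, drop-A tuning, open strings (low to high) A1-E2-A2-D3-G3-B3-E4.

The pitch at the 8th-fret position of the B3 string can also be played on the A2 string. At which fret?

B3 at fret 8 is B3 + 8 semitones = G4.
The open A2 string is 14 semitones below the open B3, so the same pitch on the A2 string lies at fret 8 + 14 = 22.

22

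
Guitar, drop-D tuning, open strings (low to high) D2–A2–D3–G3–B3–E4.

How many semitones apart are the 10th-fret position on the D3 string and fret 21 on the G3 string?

D3 at fret 10 → C4 (MIDI 60); G3 at fret 21 → E5 (MIDI 76).
60 − 76 = -16, so the two pitches are 16 semitones apart, with E5 the higher.

16 semitones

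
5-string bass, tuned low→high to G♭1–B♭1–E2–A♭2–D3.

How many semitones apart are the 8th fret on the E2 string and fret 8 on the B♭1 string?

6 semitones

E2 at fret 8 → C3 (MIDI 48); B♭1 at fret 8 → G♭2 (MIDI 42).
48 − 42 = 6, so the two pitches are 6 semitones apart, with C3 the higher.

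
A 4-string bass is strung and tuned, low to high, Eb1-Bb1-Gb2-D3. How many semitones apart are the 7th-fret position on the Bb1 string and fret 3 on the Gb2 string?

Bb1 at fret 7 → F2 (MIDI 41); Gb2 at fret 3 → A2 (MIDI 45).
41 − 45 = -4, so the two pitches are 4 semitones apart, with A2 the higher.

4 semitones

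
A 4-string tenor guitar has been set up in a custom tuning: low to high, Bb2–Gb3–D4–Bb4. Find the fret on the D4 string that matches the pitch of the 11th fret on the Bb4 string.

Bb4 at fret 11 is Bb4 + 11 semitones = A5.
The open D4 string is 8 semitones below the open Bb4, so the same pitch on the D4 string lies at fret 11 + 8 = 19.

19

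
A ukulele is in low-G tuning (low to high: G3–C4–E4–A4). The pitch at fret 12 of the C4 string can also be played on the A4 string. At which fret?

3

Fret 12 on C4 is MIDI 60 + 12 = 72 (C5). On the A4 string (open MIDI 69), that pitch is 72 − 69 = fret 3.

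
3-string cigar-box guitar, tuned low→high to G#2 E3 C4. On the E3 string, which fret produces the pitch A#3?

A#3 is 6 semitones above the open E3 (E–F–F#–G–G#–A–A#), so it sits at fret 6.

6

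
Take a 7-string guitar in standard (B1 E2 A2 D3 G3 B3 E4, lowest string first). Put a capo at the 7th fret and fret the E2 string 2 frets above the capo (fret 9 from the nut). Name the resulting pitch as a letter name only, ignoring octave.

C#

The capo raises the open E2 by 7 semitones to B2; fretting 2 more gives E2 + 7 + 2 = E2 + 9 semitones, landing on C#.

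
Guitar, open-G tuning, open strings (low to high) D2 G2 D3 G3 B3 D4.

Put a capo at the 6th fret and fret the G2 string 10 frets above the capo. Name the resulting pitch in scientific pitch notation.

The capo raises the open G2 by 6 semitones to C#3; fretting 10 more gives G2 + 6 + 10 = G2 + 16 semitones = B3.

B3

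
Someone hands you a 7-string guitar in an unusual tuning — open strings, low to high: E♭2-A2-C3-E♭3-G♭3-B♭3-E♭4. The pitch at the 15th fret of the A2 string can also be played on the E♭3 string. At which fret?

9

Fret 15 on A2 is MIDI 45 + 15 = 60 (C4). On the E♭3 string (open MIDI 51), that pitch is 60 − 51 = fret 9.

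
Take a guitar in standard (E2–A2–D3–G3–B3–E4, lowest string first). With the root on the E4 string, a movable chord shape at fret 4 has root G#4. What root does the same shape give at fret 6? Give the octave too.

Moving from fret 4 to fret 6 shifts the root by 2 semitones.
G#4 up 2 semitones is A#4.

A#4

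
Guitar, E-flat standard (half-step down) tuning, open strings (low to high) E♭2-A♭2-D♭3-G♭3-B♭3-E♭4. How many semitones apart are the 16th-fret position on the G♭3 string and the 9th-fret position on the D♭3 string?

12 semitones

G♭3 at fret 16 → B♭4 (MIDI 70); D♭3 at fret 9 → B♭3 (MIDI 58).
70 − 58 = 12, so the two pitches are 12 semitones apart, with B♭4 the higher.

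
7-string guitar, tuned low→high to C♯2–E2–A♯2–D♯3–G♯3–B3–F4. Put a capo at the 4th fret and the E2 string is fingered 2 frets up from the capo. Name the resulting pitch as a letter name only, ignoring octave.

A♯

The capo raises the open E2 by 4 semitones to G♯2; fretting 2 more gives E2 + 4 + 2 = E2 + 6 semitones, landing on A♯.
(Also written B♭.)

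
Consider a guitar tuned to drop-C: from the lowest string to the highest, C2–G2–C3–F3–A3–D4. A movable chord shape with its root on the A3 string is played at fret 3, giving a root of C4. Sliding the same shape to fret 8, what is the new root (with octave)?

Moving from fret 3 to fret 8 shifts the root by 5 semitones.
C4 up 5 semitones is F4.

F4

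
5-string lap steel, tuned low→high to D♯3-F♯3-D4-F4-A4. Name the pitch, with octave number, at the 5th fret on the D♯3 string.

G♯3

Each fret is one semitone, so D♯3 + 5 = G♯3.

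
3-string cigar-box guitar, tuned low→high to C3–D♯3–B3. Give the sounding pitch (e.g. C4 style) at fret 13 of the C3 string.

C♯4

The open C3 string plus 13 semitones: C–C#–D–D#–…–B–C–C#.
The walk passes from B into C once, so the octave number goes from 3 to 4.
(Equivalently spelled D♭4.)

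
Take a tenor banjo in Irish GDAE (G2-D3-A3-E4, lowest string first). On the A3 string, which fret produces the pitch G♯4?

11

G♯4 is 11 semitones above the open A3 (A–A#–B–C–…–F#–G–G#), so it sits at fret 11.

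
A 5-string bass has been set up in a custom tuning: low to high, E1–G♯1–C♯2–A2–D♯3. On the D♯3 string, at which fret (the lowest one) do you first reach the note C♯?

From D♯3, count semitones up the chromatic scale until reaching C♯: D#–E–F–F#–…–B–C–C# — 10 steps.

10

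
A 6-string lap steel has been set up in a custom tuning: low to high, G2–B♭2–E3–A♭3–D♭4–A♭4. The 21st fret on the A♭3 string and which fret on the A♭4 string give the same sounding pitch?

A♭3 at fret 21 is A♭3 + 21 semitones = F5.
The open A♭4 string is 12 semitones above the open A♭3, so the same pitch on the A♭4 string lies at fret 21 − 12 = 9.

9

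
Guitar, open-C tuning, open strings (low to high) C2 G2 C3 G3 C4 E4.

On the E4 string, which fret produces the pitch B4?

B4 is 7 semitones above the open E4 (E–F–F#–G–G#–A–A#–B), so it sits at fret 7.

7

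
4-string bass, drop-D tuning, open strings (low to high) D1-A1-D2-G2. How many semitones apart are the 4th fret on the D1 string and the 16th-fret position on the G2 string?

D1 at fret 4 → F#1 (MIDI 30); G2 at fret 16 → B3 (MIDI 59).
30 − 59 = -29, so the two pitches are 29 semitones apart, with B3 the higher.

29 semitones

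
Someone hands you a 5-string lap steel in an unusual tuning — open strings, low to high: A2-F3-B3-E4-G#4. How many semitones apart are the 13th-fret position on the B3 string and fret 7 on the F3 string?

B3 at fret 13 → C5 (MIDI 72); F3 at fret 7 → C4 (MIDI 60).
72 − 60 = 12, so the two pitches are 12 semitones apart, with C5 the higher.

12 semitones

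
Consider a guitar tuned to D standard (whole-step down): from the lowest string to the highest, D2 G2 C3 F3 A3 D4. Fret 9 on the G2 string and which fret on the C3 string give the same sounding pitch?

Fret 9 on G2 is MIDI 43 + 9 = 52 (E3). On the C3 string (open MIDI 48), that pitch is 52 − 48 = fret 4.

4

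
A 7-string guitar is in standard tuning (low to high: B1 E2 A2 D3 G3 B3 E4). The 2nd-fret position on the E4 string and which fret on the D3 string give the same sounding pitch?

16

Fret 2 on E4 is MIDI 64 + 2 = 66 (F#4). On the D3 string (open MIDI 50), that pitch is 66 − 50 = fret 16.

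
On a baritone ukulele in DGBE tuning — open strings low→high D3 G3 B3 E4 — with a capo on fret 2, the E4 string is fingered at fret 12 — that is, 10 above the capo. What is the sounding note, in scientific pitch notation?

The capo raises the open E4 by 2 semitones to F♯4; fretting 10 more gives E4 + 2 + 10 = E4 + 12 semitones = E5.

E5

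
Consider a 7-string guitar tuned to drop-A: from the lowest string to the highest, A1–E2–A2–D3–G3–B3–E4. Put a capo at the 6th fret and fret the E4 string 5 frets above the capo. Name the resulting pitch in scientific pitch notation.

D#5

The capo raises the open E4 by 6 semitones to A#4; fretting 5 more gives E4 + 6 + 5 = E4 + 11 semitones = D#5.
(Also written Eb.)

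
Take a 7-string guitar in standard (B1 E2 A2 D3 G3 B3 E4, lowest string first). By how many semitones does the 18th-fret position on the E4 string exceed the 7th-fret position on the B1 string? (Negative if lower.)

40 semitones

E4 at fret 18 → A♯5 (MIDI 82); B1 at fret 7 → F♯2 (MIDI 42).
82 − 42 = 40, so the two pitches are 40 semitones apart.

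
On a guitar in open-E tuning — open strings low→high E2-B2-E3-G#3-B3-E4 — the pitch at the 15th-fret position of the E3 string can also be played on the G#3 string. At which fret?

E3 at fret 15 is E3 + 15 semitones = G4.
The open G#3 string is 4 semitones above the open E3, so the same pitch on the G#3 string lies at fret 15 − 4 = 11.

11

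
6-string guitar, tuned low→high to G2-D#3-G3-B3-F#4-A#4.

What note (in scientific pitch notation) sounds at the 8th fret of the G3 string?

Each fret is one semitone, so G3 + 8 = D#4.
(Equivalently spelled Eb4.)

D#4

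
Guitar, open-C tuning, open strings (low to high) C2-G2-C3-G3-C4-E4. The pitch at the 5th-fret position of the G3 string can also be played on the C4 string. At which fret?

0

G3 at fret 5 is G3 + 5 semitones = C4.
The open C4 string is 5 semitones above the open G3, so the same pitch on the C4 string lies at fret 5 − 5 = 0.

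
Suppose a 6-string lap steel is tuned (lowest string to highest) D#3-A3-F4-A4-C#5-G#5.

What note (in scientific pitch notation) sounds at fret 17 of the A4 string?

The open A4 string plus 17 semitones: A–A#–B–C–…–C–C#–D.
The walk passes from B into C 2 times, so the octave number goes from 4 to 6.

D6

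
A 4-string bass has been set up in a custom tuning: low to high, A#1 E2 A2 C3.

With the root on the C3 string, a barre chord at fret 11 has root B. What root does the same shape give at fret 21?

A

Moving from fret 11 to fret 21 shifts the root by 10 semitones.
B up 10 semitones is A.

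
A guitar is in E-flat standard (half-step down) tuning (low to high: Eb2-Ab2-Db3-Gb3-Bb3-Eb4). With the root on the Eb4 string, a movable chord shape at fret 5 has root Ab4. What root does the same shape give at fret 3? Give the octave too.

Moving from fret 5 to fret 3 shifts the root by -2 semitones.
Ab4 down 2 semitones is Gb4.

Gb4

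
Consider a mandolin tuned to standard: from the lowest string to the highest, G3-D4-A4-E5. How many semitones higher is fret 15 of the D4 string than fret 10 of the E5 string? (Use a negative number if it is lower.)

D4 at fret 15 → F5 (MIDI 77); E5 at fret 10 → D6 (MIDI 86).
77 − 86 = -9, so the two pitches are 9 semitones apart.

-9 semitones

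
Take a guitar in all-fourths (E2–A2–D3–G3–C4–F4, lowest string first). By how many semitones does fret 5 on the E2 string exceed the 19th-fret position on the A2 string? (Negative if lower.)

E2 at fret 5 → A2 (MIDI 45); A2 at fret 19 → E4 (MIDI 64).
45 − 64 = -19, so the two pitches are 19 semitones apart.

-19 semitones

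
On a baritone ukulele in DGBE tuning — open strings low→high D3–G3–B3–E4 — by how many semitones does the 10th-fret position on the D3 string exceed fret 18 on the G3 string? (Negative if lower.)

D3 at fret 10 → C4 (MIDI 60); G3 at fret 18 → C#5 (MIDI 73).
60 − 73 = -13, so the two pitches are 13 semitones apart.

-13 semitones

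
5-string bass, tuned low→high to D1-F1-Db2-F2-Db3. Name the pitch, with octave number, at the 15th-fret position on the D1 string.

F2

The open D1 string plus 15 semitones: D–Eb–E–F–…–Eb–E–F.
The walk passes from B into C once, so the octave number goes from 1 to 2.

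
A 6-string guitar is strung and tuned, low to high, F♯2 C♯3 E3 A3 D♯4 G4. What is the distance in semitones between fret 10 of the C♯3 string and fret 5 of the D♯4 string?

C♯3 at fret 10 → B3 (MIDI 59); D♯4 at fret 5 → G♯4 (MIDI 68).
59 − 68 = -9, so the two pitches are 9 semitones apart, with G♯4 the higher.

9 semitones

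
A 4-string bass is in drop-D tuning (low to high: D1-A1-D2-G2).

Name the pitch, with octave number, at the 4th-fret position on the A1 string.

C♯2

The open A1 string plus 4 semitones: A–A#–B–C–C#.
The walk passes from B into C once, so the octave number goes from 1 to 2.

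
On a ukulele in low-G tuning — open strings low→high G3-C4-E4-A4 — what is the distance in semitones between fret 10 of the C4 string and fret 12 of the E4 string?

6 semitones

C4 at fret 10 → A#4 (MIDI 70); E4 at fret 12 → E5 (MIDI 76).
70 − 76 = -6, so the two pitches are 6 semitones apart, with E5 the higher.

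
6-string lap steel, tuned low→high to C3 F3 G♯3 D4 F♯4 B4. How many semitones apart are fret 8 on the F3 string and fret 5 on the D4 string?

F3 at fret 8 → C♯4 (MIDI 61); D4 at fret 5 → G4 (MIDI 67).
61 − 67 = -6, so the two pitches are 6 semitones apart, with G4 the higher.

6 semitones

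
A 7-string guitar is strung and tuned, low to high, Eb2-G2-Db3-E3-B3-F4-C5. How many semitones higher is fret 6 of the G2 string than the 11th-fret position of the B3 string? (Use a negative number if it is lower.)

G2 at fret 6 → Db3 (MIDI 49); B3 at fret 11 → Bb4 (MIDI 70).
49 − 70 = -21, so the two pitches are 21 semitones apart.

-21 semitones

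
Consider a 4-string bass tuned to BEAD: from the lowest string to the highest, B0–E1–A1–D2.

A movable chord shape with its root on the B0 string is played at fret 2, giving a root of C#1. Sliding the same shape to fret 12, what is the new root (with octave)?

Moving from fret 2 to fret 12 shifts the root by 10 semitones.
C#1 up 10 semitones is B1.

B1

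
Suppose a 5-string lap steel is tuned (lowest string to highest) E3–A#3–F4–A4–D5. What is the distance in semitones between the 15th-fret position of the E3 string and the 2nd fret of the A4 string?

4 semitones

E3 at fret 15 → G4 (MIDI 67); A4 at fret 2 → B4 (MIDI 71).
67 − 71 = -4, so the two pitches are 4 semitones apart, with B4 the higher.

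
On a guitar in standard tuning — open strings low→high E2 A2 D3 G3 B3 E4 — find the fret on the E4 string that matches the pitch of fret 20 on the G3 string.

11

Fret 20 on G3 is MIDI 55 + 20 = 75 (D#5). On the E4 string (open MIDI 64), that pitch is 75 − 64 = fret 11.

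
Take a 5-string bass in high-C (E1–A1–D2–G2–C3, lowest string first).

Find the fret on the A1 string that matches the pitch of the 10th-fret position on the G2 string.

Fret 10 on G2 is MIDI 43 + 10 = 53 (F3). On the A1 string (open MIDI 33), that pitch is 53 − 33 = fret 20.

20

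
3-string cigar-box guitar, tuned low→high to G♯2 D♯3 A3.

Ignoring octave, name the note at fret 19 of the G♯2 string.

G♯2 is MIDI 44. Adding 19 gives 63; 63 mod 12 = 3, i.e. D♯.

D♯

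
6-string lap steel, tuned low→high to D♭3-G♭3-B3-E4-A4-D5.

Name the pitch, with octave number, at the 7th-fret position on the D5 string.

D5 is MIDI 74. Adding 7 gives 81, which is A5.

A5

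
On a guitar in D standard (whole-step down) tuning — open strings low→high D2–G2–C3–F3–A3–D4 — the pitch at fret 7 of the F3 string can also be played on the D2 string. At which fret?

22

F3 at fret 7 is F3 + 7 semitones = C4.
The open D2 string is 15 semitones below the open F3, so the same pitch on the D2 string lies at fret 7 + 15 = 22.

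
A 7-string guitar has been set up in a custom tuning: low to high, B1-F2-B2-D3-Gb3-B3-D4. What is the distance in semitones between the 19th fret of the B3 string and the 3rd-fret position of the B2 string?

B3 at fret 19 → Gb5 (MIDI 78); B2 at fret 3 → D3 (MIDI 50).
78 − 50 = 28, so the two pitches are 28 semitones apart, with Gb5 the higher.

28 semitones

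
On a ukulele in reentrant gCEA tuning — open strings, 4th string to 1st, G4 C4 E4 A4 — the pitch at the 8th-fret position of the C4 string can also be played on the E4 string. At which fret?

4

Fret 8 on C4 is MIDI 60 + 8 = 68 (G#4). On the E4 string (open MIDI 64), that pitch is 68 − 64 = fret 4.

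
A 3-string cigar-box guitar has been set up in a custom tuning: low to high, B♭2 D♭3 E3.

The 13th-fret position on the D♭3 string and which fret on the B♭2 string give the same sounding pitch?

16

D♭3 at fret 13 is D♭3 + 13 semitones = D4.
The open B♭2 string is 3 semitones below the open D♭3, so the same pitch on the B♭2 string lies at fret 13 + 3 = 16.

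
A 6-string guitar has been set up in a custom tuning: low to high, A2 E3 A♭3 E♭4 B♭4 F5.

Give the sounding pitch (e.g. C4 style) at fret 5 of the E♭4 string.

A♭4

The open E♭4 string plus 5 semitones: Eb–E–F–Gb–G–Ab.
No B→C boundary is crossed, so the octave stays at 4.
(Equivalently spelled G♯4.)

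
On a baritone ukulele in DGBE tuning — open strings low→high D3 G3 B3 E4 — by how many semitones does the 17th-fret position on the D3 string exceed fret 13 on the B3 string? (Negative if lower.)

-5 semitones

D3 at fret 17 → G4 (MIDI 67); B3 at fret 13 → C5 (MIDI 72).
67 − 72 = -5, so the two pitches are 5 semitones apart.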